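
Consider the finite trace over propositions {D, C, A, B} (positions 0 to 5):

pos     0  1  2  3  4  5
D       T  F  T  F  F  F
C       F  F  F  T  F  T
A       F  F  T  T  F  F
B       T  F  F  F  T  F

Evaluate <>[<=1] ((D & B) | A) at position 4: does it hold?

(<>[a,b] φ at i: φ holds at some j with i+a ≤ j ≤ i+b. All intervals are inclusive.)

No

Check ((D & B) | A) at each j in [4,5]:
  j=4: false
  j=5: false
No position in the window satisfies it → formula fails.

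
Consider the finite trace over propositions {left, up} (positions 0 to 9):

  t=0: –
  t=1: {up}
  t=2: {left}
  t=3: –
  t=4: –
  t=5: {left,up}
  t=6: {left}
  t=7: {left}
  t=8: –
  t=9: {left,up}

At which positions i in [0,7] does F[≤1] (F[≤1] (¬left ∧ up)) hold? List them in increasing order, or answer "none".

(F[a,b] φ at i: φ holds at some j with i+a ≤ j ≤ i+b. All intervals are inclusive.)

Evaluate at each i in [0,7]:
  i=0: ✓ (witness j=0)
  i=1: ✓ (witness j=1)
  i=2: ✗ (none in [2,3])
  i=3: ✗ (none in [3,4])
  i=4: ✗ (none in [4,5])
  i=5: ✗ (none in [5,6])
  i=6: ✗ (none in [6,7])
  i=7: ✗ (none in [7,8])

0, 1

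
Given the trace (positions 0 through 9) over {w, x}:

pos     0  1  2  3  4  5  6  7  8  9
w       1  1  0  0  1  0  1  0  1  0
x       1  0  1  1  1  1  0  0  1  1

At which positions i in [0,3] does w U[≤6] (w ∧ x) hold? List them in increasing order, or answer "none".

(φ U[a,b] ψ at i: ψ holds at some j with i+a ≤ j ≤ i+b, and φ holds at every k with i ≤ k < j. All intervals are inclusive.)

Evaluate at each i in [0,3]:
  i=0: ✓ (rhs at j=0)
  i=1: ✗ (lhs fails at k=2 before rhs at j=4)
  i=2: ✗ (lhs fails at k=2 before rhs at j=4)
  i=3: ✗ (lhs fails at k=3 before rhs at j=4)

0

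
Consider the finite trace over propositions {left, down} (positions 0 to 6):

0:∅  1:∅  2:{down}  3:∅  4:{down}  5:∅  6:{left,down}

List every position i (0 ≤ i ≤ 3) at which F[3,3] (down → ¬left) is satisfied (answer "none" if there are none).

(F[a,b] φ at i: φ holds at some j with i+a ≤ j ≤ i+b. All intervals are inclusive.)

Evaluate at each i in [0,3]:
  i=0: ✓ (witness j=3)
  i=1: ✓ (witness j=4)
  i=2: ✓ (witness j=5)
  i=3: ✗ (none in [6,6])

0, 1, 2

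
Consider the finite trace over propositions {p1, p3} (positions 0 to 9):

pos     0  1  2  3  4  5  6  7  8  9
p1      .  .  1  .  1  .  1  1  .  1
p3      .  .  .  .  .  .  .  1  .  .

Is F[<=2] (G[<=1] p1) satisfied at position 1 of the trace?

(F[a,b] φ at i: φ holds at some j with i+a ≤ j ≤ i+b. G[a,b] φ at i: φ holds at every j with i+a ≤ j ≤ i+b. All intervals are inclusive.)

False

Check G[<=1] p1 at each j in [1,3]:
  j=1: fails at 1
  j=2: fails at 3
  j=3: fails at 3
No position in the window satisfies it → formula fails.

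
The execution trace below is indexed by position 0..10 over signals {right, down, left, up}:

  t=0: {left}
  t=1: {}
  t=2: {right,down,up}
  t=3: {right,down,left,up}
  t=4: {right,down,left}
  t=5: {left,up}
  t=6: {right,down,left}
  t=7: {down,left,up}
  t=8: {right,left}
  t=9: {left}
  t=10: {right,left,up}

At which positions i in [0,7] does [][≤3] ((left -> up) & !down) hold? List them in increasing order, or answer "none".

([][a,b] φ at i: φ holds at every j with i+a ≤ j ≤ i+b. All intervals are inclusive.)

none

Evaluate at each i in [0,7]:
  i=0: ✗ (fails at j=0)
  i=1: ✗ (fails at j=2)
  i=2: ✗ (fails at j=2)
  i=3: ✗ (fails at j=3)
  i=4: ✗ (fails at j=4)
  i=5: ✗ (fails at j=6)
  i=6: ✗ (fails at j=6)
  i=7: ✗ (fails at j=7)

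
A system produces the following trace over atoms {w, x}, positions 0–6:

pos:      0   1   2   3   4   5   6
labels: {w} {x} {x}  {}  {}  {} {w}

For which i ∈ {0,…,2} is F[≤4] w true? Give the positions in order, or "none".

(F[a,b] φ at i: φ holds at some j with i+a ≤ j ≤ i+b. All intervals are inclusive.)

0, 2

Evaluate at each i in [0,2]:
  i=0: ✓ (witness j=0)
  i=1: ✗ (none in [1,5])
  i=2: ✓ (witness j=6)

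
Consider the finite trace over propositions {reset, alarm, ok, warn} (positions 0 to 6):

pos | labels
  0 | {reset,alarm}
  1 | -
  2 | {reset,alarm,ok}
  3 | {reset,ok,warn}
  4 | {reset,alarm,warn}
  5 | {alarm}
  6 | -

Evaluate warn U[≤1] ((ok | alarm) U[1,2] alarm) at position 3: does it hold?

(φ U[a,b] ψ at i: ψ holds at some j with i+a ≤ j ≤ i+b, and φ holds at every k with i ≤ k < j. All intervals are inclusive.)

Holds

Need some j in [3,4] with ((ok | alarm) U[1,2] alarm), and warn at every k in [3,j-1].
  j=3: ((ok | alarm) U[1,2] alarm) holds; no prefix to check → satisfied.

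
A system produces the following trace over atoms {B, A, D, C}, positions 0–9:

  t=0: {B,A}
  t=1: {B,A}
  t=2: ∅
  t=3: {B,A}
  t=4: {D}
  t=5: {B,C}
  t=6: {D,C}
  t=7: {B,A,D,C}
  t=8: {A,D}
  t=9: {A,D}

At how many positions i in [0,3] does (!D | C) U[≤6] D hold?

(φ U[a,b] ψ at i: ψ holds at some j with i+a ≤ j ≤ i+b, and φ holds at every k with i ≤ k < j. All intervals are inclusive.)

4

Evaluate at each i in [0,3]:
  i=0: ✓ (rhs at j=4; lhs holds on [0,3])
  i=1: ✓ (rhs at j=4; lhs holds on [1,3])
  i=2: ✓ (rhs at j=4; lhs holds on [2,3])
  i=3: ✓ (rhs at j=4; lhs holds on [3,3])
Positions where it holds: {0, 1, 2, 3} → 4.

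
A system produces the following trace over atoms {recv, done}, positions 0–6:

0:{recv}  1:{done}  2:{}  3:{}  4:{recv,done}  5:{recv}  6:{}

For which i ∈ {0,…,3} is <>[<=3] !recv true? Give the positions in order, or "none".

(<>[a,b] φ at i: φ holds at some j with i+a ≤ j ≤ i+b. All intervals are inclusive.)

0, 1, 2, 3

Evaluate at each i in [0,3]:
  i=0: ✓ (witness j=1)
  i=1: ✓ (witness j=1)
  i=2: ✓ (witness j=2)
  i=3: ✓ (witness j=3)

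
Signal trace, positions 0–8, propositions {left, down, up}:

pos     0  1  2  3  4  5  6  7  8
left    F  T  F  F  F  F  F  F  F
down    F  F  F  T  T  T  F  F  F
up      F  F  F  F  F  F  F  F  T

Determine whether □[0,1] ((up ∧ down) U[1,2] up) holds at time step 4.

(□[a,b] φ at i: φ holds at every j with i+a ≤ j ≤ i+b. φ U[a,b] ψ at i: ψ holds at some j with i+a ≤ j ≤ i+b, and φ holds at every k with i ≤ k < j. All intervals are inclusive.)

No

Check ((up ∧ down) U[1,2] up) at every j in [4,5]:
  j=4: fails
  j=5: fails
Fails at j=4 → formula fails.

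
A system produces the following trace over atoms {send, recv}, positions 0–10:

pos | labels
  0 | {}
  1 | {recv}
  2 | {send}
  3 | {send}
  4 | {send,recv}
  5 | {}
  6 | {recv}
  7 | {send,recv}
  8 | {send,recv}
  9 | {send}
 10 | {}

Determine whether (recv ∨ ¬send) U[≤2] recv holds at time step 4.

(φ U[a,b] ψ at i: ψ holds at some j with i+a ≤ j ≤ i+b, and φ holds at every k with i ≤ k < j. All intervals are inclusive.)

Need some j in [4,6] with recv, and (recv ∨ ¬send) at every k in [4,j-1].
  j=4: recv holds; no prefix to check → satisfied.

Yes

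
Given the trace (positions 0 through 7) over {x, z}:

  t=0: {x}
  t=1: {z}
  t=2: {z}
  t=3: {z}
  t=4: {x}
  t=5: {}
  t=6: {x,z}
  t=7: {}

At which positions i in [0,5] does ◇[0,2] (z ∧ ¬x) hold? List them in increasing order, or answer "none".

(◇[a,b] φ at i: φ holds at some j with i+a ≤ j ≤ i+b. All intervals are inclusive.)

0, 1, 2, 3

Evaluate at each i in [0,5]:
  i=0: ✓ (witness j=1)
  i=1: ✓ (witness j=1)
  i=2: ✓ (witness j=2)
  i=3: ✓ (witness j=3)
  i=4: ✗ (none in [4,6])
  i=5: ✗ (none in [5,7])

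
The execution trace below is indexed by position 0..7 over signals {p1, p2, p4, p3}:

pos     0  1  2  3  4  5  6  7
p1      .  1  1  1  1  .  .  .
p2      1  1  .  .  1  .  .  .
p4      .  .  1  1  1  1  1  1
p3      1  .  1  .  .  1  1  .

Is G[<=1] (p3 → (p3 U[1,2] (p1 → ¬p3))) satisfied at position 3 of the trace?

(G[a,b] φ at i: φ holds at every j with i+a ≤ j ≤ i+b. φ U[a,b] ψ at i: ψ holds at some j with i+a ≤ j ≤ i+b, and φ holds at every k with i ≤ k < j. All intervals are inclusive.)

Yes

Check (p3 → (p3 U[1,2] (p1 → ¬p3))) at every j in [3,4]:
  j=3: antecedent false → ✓
  j=4: antecedent false → ✓
All positions satisfy it → formula holds.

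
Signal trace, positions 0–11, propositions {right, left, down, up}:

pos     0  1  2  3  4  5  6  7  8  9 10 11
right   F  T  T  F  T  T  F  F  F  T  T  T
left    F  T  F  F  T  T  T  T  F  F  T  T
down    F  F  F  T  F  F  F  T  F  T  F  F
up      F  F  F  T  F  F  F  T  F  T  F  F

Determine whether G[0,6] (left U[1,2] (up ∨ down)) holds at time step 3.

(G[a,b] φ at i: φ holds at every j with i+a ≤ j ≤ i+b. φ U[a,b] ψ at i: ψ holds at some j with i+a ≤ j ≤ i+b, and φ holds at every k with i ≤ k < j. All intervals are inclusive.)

Check (left U[1,2] (up ∨ down)) at every j in [3,9]:
  j=3: fails
  j=4: fails
  j=5: holds
  j=6: holds
  j=7: fails
  j=8: fails
  j=9: fails
Fails at j=3 → formula fails.

Does not hold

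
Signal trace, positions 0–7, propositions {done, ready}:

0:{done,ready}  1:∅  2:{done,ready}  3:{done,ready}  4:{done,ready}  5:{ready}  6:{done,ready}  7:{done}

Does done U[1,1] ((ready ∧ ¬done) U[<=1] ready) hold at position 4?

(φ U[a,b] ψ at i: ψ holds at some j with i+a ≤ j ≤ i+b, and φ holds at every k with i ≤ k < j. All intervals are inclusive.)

Need some j in [5,5] with ((ready ∧ ¬done) U[<=1] ready), and done at every k in [4,j-1].
  j=5: ((ready ∧ ¬done) U[<=1] ready) holds; done holds at every k in [4,4] → satisfied.

Yes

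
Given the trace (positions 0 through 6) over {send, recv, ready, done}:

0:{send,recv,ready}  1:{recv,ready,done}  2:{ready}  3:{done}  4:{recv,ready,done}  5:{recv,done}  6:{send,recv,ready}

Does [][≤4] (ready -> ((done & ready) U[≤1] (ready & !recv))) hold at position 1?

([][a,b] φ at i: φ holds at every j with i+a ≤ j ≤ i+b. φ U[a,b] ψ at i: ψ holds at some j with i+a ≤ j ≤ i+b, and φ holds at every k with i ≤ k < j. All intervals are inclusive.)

Check (ready -> ((done & ready) U[≤1] (ready & !recv))) at every j in [1,5]:
  j=1: antecedent true; consequent holds → ✓
  j=2: antecedent true; consequent holds → ✓
  j=3: antecedent false → ✓
  j=4: antecedent true; consequent fails → ✗
  j=5: antecedent false → ✓
Fails at j=4 → formula fails.

No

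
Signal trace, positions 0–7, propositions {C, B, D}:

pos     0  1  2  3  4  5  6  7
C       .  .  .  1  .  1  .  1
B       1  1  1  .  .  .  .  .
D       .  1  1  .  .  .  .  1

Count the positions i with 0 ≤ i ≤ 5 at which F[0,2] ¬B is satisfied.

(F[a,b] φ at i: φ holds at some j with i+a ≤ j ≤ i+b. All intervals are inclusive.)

5

Evaluate at each i in [0,5]:
  i=0: ✗ (none in [0,2])
  i=1: ✓ (witness j=3)
  i=2: ✓ (witness j=3)
  i=3: ✓ (witness j=3)
  i=4: ✓ (witness j=4)
  i=5: ✓ (witness j=5)
Positions where it holds: {1, 2, 3, 4, 5} → 5.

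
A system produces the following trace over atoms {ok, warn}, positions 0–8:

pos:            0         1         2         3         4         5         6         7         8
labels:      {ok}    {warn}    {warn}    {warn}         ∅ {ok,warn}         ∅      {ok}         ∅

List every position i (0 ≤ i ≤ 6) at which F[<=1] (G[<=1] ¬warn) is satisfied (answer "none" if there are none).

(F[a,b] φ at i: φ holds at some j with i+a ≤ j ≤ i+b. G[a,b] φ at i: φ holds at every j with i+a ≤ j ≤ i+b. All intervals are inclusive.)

5, 6

Evaluate at each i in [0,6]:
  i=0: ✗ (none in [0,1])
  i=1: ✗ (none in [1,2])
  i=2: ✗ (none in [2,3])
  i=3: ✗ (none in [3,4])
  i=4: ✗ (none in [4,5])
  i=5: ✓ (witness j=6)
  i=6: ✓ (witness j=6)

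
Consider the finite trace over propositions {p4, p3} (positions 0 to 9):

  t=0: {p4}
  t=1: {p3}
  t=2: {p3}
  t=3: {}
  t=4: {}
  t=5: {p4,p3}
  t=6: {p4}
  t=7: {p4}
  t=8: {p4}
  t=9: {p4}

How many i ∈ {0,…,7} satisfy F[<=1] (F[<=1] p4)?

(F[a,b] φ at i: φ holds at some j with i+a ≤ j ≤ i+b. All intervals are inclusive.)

6

Evaluate at each i in [0,7]:
  i=0: ✓ (witness j=0)
  i=1: ✗ (none in [1,2])
  i=2: ✗ (none in [2,3])
  i=3: ✓ (witness j=4)
  i=4: ✓ (witness j=4)
  i=5: ✓ (witness j=5)
  i=6: ✓ (witness j=6)
  i=7: ✓ (witness j=7)
Positions where it holds: {0, 3, 4, 5, 6, 7} → 6.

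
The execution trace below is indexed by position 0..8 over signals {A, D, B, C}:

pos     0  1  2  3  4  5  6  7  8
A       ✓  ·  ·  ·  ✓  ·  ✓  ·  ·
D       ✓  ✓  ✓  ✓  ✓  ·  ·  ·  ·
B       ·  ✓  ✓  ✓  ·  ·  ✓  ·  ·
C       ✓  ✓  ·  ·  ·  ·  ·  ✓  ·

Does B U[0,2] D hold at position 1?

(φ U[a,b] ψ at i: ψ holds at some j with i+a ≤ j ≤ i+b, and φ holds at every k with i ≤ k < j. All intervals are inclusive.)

Holds

Need some j in [1,3] with D, and B at every k in [1,j-1].
  j=1: D holds; no prefix to check → satisfied.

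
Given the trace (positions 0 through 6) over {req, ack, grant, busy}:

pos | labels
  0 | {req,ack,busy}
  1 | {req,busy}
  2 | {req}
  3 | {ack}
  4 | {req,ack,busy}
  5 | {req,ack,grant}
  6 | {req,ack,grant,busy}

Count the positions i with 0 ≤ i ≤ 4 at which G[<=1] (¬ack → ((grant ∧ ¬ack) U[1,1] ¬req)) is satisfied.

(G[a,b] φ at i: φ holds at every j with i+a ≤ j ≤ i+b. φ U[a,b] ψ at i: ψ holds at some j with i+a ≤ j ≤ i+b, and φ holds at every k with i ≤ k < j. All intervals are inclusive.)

Evaluate at each i in [0,4]:
  i=0: ✗ (fails at j=1)
  i=1: ✗ (fails at j=1)
  i=2: ✗ (fails at j=2)
  i=3: ✓ (all of [3,4])
  i=4: ✓ (all of [4,5])
Positions where it holds: {3, 4} → 2.

2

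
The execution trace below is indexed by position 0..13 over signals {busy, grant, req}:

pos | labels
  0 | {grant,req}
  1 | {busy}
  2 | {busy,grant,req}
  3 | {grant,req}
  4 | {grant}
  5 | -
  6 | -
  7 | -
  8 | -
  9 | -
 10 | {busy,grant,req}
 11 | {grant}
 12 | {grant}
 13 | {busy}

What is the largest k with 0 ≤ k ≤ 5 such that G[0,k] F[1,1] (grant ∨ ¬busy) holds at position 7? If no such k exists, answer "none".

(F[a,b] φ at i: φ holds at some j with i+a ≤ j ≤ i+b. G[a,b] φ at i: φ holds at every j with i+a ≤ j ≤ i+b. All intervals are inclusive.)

4

F[1,1] (grant ∨ ¬busy) must hold from j=7 onward; find where it first fails.
  j=7: holds
  j=8: holds
  j=9: holds
  j=10: holds
  j=11: holds
  j=12: fails
Holds on [7,11], so largest k = 4.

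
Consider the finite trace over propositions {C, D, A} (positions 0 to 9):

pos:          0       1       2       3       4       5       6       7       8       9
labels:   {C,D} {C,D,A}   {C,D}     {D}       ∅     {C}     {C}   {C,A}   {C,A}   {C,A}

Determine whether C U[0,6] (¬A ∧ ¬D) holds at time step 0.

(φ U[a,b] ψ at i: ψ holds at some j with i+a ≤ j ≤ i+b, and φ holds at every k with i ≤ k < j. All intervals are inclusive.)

Does not hold

Need some j in [0,6] with (¬A ∧ ¬D), and C at every k in [0,j-1].
  j=0: (¬A ∧ ¬D) false.
  j=1: (¬A ∧ ¬D) false.
  j=2: (¬A ∧ ¬D) false.
  j=3: (¬A ∧ ¬D) false.
  j=4: (¬A ∧ ¬D) holds, but C fails at k=3 → not this j.
  j=5: (¬A ∧ ¬D) holds, but C fails at k=3 → not this j.
  j=6: (¬A ∧ ¬D) holds, but C fails at k=3 → not this j.
No j in the window works → until fails.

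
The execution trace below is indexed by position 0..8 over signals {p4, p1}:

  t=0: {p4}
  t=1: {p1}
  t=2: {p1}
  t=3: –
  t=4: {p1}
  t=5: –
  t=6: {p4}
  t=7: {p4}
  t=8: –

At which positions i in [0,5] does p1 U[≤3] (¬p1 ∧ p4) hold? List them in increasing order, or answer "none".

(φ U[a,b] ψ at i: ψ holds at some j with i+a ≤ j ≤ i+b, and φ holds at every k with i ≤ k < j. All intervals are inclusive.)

0

Evaluate at each i in [0,5]:
  i=0: ✓ (rhs at j=0)
  i=1: ✗ (no rhs in [1,4])
  i=2: ✗ (no rhs in [2,5])
  i=3: ✗ (lhs fails at k=3 before rhs at j=6)
  i=4: ✗ (lhs fails at k=5 before rhs at j=6)
  i=5: ✗ (lhs fails at k=5 before rhs at j=6)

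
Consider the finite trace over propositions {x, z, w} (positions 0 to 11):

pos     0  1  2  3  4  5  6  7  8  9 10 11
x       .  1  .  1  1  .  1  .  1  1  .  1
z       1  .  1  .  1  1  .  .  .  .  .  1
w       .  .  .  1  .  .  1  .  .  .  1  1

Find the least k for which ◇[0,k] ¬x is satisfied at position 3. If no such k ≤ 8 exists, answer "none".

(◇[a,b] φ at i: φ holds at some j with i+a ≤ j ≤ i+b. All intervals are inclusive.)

Scan j = 3,4,… for ¬x:
  j=3: fails
  j=4: fails
  j=5: holds
First hit at j=5, so smallest k = 5-3 = 2.

2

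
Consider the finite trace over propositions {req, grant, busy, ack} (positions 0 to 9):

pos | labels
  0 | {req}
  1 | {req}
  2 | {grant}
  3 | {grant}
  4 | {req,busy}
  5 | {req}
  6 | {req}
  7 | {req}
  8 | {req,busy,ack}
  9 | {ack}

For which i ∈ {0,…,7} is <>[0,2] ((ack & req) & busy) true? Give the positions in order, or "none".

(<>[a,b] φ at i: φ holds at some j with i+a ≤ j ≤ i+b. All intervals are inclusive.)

6, 7

Evaluate at each i in [0,7]:
  i=0: ✗ (none in [0,2])
  i=1: ✗ (none in [1,3])
  i=2: ✗ (none in [2,4])
  i=3: ✗ (none in [3,5])
  i=4: ✗ (none in [4,6])
  i=5: ✗ (none in [5,7])
  i=6: ✓ (witness j=8)
  i=7: ✓ (witness j=8)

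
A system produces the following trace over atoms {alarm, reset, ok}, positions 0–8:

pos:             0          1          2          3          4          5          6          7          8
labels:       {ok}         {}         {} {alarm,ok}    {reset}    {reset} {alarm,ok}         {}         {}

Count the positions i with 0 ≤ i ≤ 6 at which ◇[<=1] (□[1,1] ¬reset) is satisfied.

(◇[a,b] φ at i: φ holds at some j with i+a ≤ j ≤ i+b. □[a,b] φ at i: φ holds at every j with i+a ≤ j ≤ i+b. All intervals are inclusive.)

Evaluate at each i in [0,6]:
  i=0: ✓ (witness j=0)
  i=1: ✓ (witness j=1)
  i=2: ✓ (witness j=2)
  i=3: ✗ (none in [3,4])
  i=4: ✓ (witness j=5)
  i=5: ✓ (witness j=5)
  i=6: ✓ (witness j=6)
Positions where it holds: {0, 1, 2, 4, 5, 6} → 6.

6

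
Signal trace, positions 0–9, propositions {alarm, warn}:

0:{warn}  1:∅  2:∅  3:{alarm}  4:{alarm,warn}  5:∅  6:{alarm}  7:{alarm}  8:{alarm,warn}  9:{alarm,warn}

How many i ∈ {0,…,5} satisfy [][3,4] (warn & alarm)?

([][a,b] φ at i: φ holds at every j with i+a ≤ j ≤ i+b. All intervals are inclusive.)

1

Evaluate at each i in [0,5]:
  i=0: ✗ (fails at j=3)
  i=1: ✗ (fails at j=5)
  i=2: ✗ (fails at j=5)
  i=3: ✗ (fails at j=6)
  i=4: ✗ (fails at j=7)
  i=5: ✓ (all of [8,9])
Positions where it holds: {5} → 1.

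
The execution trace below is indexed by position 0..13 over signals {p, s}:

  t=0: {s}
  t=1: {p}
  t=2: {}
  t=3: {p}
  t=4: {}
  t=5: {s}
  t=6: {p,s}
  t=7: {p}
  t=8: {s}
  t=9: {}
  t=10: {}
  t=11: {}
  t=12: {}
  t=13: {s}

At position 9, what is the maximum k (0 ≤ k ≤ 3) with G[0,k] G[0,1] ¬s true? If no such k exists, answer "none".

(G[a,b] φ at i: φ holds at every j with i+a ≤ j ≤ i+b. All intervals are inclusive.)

G[0,1] ¬s must hold from j=9 onward; find where it first fails.
  j=9: holds
  j=10: holds
  j=11: holds
  j=12: fails
Holds on [9,11], so largest k = 2.

2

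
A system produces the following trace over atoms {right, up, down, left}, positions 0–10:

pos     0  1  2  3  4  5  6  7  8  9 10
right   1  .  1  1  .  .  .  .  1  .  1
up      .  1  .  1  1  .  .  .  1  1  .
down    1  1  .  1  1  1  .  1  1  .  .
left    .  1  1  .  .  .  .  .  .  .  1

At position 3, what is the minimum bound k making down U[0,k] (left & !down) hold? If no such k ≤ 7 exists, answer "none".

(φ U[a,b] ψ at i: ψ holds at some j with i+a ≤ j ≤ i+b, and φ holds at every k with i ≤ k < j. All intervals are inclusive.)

Need earliest j ≥ 3 with (left & !down), and down at every k in [3,j-1].
  j=3: rhs fails.
  j=4: rhs fails.
  j=5: rhs fails.
  j=6: rhs fails.
  j=7: rhs fails.
  j=8: rhs fails.
  j=9: rhs fails.
  j=10: rhs holds but lhs fails at k=6.
No witness within the range → none.

none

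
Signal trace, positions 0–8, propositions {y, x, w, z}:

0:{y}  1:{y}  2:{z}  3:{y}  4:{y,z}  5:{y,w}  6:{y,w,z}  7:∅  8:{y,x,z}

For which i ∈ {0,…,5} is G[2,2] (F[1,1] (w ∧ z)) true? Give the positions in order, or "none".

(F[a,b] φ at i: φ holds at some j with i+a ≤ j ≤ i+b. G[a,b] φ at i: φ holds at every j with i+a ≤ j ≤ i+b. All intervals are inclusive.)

Evaluate at each i in [0,5]:
  i=0: ✗ (fails at j=2)
  i=1: ✗ (fails at j=3)
  i=2: ✗ (fails at j=4)
  i=3: ✓ (all of [5,5])
  i=4: ✗ (fails at j=6)
  i=5: ✗ (fails at j=7)

3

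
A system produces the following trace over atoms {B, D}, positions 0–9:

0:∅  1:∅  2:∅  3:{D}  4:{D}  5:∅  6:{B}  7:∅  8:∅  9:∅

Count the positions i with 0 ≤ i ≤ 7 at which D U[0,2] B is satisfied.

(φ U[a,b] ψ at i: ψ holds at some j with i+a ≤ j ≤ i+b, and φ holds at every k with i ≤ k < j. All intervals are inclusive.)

1

Evaluate at each i in [0,7]:
  i=0: ✗ (no rhs in [0,2])
  i=1: ✗ (no rhs in [1,3])
  i=2: ✗ (no rhs in [2,4])
  i=3: ✗ (no rhs in [3,5])
  i=4: ✗ (lhs fails at k=5 before rhs at j=6)
  i=5: ✗ (lhs fails at k=5 before rhs at j=6)
  i=6: ✓ (rhs at j=6)
  i=7: ✗ (no rhs in [7,9])
Positions where it holds: {6} → 1.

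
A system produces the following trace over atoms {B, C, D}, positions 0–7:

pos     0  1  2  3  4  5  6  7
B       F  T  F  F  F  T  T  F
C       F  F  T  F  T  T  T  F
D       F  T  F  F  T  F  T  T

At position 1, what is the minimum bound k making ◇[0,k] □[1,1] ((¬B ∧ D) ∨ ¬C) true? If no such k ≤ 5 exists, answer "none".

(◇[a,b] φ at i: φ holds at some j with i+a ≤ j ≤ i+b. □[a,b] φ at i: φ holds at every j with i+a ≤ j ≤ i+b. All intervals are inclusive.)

Scan j = 1,2,… for □[1,1] ((¬B ∧ D) ∨ ¬C):
  j=1: fails
  j=2: holds
First hit at j=2, so smallest k = 2-1 = 1.

1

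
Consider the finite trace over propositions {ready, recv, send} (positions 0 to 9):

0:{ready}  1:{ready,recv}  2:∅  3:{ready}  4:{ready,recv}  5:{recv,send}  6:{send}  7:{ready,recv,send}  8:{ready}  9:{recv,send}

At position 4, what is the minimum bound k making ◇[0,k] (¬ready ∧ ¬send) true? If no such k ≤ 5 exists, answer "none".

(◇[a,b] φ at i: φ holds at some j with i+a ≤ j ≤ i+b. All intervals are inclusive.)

Scan j = 4,5,… for (¬ready ∧ ¬send):
  j=4: fails
  j=5: fails
  j=6: fails
  j=7: fails
  j=8: fails
  j=9: fails
No j in [4,9] satisfies it → none.

none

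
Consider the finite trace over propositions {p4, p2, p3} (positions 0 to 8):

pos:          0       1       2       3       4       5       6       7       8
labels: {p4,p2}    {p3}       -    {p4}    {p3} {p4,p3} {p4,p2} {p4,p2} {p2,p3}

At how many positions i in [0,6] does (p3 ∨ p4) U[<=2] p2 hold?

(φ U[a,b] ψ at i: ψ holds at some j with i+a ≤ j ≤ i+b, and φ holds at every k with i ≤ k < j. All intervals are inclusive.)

4

Evaluate at each i in [0,6]:
  i=0: ✓ (rhs at j=0)
  i=1: ✗ (no rhs in [1,3])
  i=2: ✗ (no rhs in [2,4])
  i=3: ✗ (no rhs in [3,5])
  i=4: ✓ (rhs at j=6; lhs holds on [4,5])
  i=5: ✓ (rhs at j=6; lhs holds on [5,5])
  i=6: ✓ (rhs at j=6)
Positions where it holds: {0, 4, 5, 6} → 4.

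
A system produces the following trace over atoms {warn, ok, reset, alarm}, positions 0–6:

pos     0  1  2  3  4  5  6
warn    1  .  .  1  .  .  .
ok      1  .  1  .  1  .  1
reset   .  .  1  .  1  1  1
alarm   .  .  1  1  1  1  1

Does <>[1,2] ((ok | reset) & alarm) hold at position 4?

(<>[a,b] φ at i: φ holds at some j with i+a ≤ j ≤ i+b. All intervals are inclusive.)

Check ((ok | reset) & alarm) at each j in [5,6]:
  j=5: true
  j=6: true
Found at j=5 → formula holds.

True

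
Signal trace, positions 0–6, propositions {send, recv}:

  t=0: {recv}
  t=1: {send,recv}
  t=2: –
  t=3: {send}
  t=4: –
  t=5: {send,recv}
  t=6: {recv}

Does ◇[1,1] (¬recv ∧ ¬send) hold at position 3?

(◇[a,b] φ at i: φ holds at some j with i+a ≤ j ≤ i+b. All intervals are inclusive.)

Check (¬recv ∧ ¬send) at each j in [4,4]:
  j=4: true
Found at j=4 → formula holds.

Holds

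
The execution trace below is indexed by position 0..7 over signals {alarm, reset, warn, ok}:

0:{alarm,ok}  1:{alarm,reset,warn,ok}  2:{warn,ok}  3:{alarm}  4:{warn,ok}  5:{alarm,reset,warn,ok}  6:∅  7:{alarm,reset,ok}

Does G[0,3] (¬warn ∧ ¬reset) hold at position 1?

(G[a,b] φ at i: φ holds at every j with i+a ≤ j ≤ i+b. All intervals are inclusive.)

False

Check (¬warn ∧ ¬reset) at every j in [1,4]:
  j=1: false
  j=2: false
  j=3: true
  j=4: false
Fails at j=1 → formula fails.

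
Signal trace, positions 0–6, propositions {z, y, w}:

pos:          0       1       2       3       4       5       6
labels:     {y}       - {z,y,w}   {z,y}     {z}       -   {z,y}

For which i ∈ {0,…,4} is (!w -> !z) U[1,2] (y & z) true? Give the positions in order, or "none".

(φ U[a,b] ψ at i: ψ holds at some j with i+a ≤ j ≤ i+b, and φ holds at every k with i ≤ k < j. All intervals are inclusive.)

Evaluate at each i in [0,4]:
  i=0: ✓ (rhs at j=2; lhs holds on [0,1])
  i=1: ✓ (rhs at j=2; lhs holds on [1,1])
  i=2: ✓ (rhs at j=3; lhs holds on [2,2])
  i=3: ✗ (no rhs in [4,5])
  i=4: ✗ (lhs fails at k=4 before rhs at j=6)

0, 1, 2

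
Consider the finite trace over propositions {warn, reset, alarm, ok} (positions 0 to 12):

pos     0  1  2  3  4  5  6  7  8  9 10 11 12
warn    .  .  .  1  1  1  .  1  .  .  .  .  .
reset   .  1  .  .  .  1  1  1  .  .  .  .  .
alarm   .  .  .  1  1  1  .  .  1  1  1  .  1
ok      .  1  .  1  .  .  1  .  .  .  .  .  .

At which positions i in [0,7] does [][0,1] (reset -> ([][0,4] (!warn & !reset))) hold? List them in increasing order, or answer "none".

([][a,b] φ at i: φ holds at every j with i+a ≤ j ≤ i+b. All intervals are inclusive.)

Evaluate at each i in [0,7]:
  i=0: ✗ (fails at j=1)
  i=1: ✗ (fails at j=1)
  i=2: ✓ (all of [2,3])
  i=3: ✓ (all of [3,4])
  i=4: ✗ (fails at j=5)
  i=5: ✗ (fails at j=5)
  i=6: ✗ (fails at j=6)
  i=7: ✗ (fails at j=7)

2, 3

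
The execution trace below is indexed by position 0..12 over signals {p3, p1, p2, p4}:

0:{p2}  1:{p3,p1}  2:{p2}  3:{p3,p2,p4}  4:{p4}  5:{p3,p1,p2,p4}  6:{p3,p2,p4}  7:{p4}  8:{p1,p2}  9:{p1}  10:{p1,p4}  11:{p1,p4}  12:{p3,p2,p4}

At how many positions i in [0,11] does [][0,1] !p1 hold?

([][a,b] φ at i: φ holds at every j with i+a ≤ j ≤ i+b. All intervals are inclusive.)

Evaluate at each i in [0,11]:
  i=0: ✗ (fails at j=1)
  i=1: ✗ (fails at j=1)
  i=2: ✓ (all of [2,3])
  i=3: ✓ (all of [3,4])
  i=4: ✗ (fails at j=5)
  i=5: ✗ (fails at j=5)
  i=6: ✓ (all of [6,7])
  i=7: ✗ (fails at j=8)
  i=8: ✗ (fails at j=8)
  i=9: ✗ (fails at j=9)
  i=10: ✗ (fails at j=10)
  i=11: ✗ (fails at j=11)
Positions where it holds: {2, 3, 6} → 3.

3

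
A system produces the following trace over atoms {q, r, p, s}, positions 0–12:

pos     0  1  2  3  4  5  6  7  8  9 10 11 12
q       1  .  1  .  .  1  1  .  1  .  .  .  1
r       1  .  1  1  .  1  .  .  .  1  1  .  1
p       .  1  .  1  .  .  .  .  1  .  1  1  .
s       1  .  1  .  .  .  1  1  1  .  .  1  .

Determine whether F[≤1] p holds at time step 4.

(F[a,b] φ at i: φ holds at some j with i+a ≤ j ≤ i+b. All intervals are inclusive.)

False

Check p at each j in [4,5]:
  j=4: false
  j=5: false
No position in the window satisfies it → formula fails.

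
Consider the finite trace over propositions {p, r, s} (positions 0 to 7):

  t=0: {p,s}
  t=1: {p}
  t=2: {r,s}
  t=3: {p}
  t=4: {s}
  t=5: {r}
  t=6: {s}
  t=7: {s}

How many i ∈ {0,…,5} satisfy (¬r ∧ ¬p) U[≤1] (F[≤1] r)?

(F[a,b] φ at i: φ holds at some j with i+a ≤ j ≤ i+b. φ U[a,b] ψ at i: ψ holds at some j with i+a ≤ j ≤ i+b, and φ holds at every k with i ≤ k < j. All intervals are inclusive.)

Evaluate at each i in [0,5]:
  i=0: ✗ (lhs fails at k=0 before rhs at j=1)
  i=1: ✓ (rhs at j=1)
  i=2: ✓ (rhs at j=2)
  i=3: ✗ (lhs fails at k=3 before rhs at j=4)
  i=4: ✓ (rhs at j=4)
  i=5: ✓ (rhs at j=5)
Positions where it holds: {1, 2, 4, 5} → 4.

4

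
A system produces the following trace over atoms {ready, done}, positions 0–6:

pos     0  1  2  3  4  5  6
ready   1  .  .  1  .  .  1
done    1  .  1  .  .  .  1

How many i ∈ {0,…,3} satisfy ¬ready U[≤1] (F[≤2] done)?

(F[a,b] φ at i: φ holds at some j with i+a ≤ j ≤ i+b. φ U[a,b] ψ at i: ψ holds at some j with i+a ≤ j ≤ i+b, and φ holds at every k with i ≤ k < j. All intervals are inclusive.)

3

Evaluate at each i in [0,3]:
  i=0: ✓ (rhs at j=0)
  i=1: ✓ (rhs at j=1)
  i=2: ✓ (rhs at j=2)
  i=3: ✗ (lhs fails at k=3 before rhs at j=4)
Positions where it holds: {0, 1, 2} → 3.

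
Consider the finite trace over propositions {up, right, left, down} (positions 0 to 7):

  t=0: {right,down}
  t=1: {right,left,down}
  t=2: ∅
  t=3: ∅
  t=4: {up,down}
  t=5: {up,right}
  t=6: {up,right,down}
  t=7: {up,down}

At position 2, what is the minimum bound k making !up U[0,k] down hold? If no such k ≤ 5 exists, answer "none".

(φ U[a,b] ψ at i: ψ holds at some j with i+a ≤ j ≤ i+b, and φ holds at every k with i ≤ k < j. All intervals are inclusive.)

2

Need earliest j ≥ 2 with down, and !up at every k in [2,j-1].
  j=2: rhs fails.
  j=3: rhs fails.
  j=4: rhs holds; lhs holds on [2,3]. k = 2.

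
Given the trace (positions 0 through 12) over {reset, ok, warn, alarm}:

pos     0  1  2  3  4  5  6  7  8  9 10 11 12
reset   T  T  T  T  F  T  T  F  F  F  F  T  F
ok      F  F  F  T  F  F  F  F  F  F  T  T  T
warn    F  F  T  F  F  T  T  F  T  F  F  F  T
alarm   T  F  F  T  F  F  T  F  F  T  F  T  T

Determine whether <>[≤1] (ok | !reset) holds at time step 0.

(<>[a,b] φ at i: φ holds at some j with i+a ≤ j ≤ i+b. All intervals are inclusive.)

Check (ok | !reset) at each j in [0,1]:
  j=0: false
  j=1: false
No position in the window satisfies it → formula fails.

No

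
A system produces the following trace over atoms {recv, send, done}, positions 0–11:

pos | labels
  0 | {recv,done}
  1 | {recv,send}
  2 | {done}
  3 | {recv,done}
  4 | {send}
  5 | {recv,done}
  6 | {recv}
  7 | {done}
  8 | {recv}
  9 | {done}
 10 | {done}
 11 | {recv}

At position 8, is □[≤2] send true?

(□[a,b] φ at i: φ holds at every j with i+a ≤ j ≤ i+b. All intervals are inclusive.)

Check send at every j in [8,10]:
  j=8: false
  j=9: false
  j=10: false
Fails at j=8 → formula fails.

No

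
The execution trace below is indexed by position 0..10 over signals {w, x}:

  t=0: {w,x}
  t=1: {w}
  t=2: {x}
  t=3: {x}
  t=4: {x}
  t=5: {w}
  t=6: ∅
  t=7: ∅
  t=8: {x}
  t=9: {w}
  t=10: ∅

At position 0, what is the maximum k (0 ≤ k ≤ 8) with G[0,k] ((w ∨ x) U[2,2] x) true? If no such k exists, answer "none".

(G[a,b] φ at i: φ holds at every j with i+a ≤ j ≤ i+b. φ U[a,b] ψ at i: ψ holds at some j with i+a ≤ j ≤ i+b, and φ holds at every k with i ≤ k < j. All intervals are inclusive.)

((w ∨ x) U[2,2] x) must hold from j=0 onward; find where it first fails.
  j=0: holds
  j=1: holds
  j=2: holds
  j=3: fails
Holds on [0,2], so largest k = 2.

2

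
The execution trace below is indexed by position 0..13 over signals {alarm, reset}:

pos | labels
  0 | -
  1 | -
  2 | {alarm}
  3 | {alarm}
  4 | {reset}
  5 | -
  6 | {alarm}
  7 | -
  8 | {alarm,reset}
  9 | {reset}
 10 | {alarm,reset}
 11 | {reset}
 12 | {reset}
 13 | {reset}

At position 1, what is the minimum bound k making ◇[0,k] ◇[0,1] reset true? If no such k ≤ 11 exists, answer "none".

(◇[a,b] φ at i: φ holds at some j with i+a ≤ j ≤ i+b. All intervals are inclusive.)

Scan j = 1,2,… for ◇[0,1] reset:
  j=1: fails
  j=2: fails
  j=3: holds
First hit at j=3, so smallest k = 3-1 = 2.

2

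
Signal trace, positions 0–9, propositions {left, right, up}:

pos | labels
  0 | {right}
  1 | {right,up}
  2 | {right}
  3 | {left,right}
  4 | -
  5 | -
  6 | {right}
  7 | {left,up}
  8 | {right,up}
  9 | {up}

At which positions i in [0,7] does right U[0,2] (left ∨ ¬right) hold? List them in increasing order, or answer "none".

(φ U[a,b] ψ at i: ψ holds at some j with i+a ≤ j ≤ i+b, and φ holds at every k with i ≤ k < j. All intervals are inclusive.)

1, 2, 3, 4, 5, 6, 7

Evaluate at each i in [0,7]:
  i=0: ✗ (no rhs in [0,2])
  i=1: ✓ (rhs at j=3; lhs holds on [1,2])
  i=2: ✓ (rhs at j=3; lhs holds on [2,2])
  i=3: ✓ (rhs at j=3)
  i=4: ✓ (rhs at j=4)
  i=5: ✓ (rhs at j=5)
  i=6: ✓ (rhs at j=7; lhs holds on [6,6])
  i=7: ✓ (rhs at j=7)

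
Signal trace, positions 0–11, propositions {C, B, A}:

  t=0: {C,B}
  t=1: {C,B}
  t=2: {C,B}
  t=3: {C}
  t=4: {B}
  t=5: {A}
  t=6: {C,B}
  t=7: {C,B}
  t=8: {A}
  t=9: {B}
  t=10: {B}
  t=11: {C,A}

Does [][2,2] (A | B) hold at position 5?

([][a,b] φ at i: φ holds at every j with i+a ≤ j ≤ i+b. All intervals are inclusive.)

True

Check (A | B) at every j in [7,7]:
  j=7: true
All positions satisfy it → formula holds.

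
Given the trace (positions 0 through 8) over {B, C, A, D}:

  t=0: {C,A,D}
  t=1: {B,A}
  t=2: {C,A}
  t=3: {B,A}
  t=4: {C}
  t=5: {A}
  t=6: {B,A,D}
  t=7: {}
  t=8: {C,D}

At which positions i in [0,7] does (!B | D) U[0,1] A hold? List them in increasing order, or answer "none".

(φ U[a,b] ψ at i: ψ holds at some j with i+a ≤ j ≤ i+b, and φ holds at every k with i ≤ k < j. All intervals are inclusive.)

0, 1, 2, 3, 4, 5, 6

Evaluate at each i in [0,7]:
  i=0: ✓ (rhs at j=0)
  i=1: ✓ (rhs at j=1)
  i=2: ✓ (rhs at j=2)
  i=3: ✓ (rhs at j=3)
  i=4: ✓ (rhs at j=5; lhs holds on [4,4])
  i=5: ✓ (rhs at j=5)
  i=6: ✓ (rhs at j=6)
  i=7: ✗ (no rhs in [7,8])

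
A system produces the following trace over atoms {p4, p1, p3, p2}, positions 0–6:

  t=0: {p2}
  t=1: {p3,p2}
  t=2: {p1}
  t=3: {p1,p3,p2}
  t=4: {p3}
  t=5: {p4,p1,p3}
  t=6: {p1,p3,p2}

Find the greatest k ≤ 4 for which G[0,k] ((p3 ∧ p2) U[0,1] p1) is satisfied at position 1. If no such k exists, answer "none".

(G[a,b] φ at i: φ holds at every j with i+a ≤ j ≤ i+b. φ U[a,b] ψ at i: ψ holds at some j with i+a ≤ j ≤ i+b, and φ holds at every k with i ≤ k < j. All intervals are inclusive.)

((p3 ∧ p2) U[0,1] p1) must hold from j=1 onward; find where it first fails.
  j=1: holds
  j=2: holds
  j=3: holds
  j=4: fails
Holds on [1,3], so largest k = 2.

2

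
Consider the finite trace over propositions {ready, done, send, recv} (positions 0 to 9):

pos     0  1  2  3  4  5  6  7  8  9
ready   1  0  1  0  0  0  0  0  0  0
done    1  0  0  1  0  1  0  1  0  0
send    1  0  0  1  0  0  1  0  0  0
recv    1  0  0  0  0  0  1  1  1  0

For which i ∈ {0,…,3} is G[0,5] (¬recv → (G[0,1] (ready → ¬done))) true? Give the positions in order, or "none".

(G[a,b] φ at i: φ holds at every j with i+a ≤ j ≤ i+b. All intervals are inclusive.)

0, 1, 2, 3

Evaluate at each i in [0,3]:
  i=0: ✓ (all of [0,5])
  i=1: ✓ (all of [1,6])
  i=2: ✓ (all of [2,7])
  i=3: ✓ (all of [3,8])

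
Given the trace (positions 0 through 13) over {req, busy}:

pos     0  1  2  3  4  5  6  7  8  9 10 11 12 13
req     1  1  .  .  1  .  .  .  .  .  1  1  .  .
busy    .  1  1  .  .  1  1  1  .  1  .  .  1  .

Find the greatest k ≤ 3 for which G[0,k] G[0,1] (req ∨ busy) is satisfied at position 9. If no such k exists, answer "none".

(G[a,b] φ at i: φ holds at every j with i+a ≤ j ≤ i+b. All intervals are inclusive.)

G[0,1] (req ∨ busy) must hold from j=9 onward; find where it first fails.
  j=9: holds
  j=10: holds
  j=11: holds
  j=12: fails
Holds on [9,11], so largest k = 2.

2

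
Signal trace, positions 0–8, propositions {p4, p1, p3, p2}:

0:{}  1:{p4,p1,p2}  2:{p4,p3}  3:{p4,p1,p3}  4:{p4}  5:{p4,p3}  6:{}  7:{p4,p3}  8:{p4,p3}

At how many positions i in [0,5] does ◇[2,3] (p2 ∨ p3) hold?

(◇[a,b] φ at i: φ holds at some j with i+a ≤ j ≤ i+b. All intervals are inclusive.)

Evaluate at each i in [0,5]:
  i=0: ✓ (witness j=2)
  i=1: ✓ (witness j=3)
  i=2: ✓ (witness j=5)
  i=3: ✓ (witness j=5)
  i=4: ✓ (witness j=7)
  i=5: ✓ (witness j=7)
Positions where it holds: {0, 1, 2, 3, 4, 5} → 6.

6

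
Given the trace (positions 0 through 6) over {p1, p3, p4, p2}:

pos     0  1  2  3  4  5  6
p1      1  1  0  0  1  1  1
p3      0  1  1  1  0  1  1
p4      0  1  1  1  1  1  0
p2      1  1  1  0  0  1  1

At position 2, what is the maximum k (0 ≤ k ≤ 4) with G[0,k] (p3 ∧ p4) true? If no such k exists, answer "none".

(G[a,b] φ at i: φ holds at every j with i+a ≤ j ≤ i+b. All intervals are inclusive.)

1

(p3 ∧ p4) must hold from j=2 onward; find where it first fails.
  j=2: holds
  j=3: holds
  j=4: fails
Holds on [2,3], so largest k = 1.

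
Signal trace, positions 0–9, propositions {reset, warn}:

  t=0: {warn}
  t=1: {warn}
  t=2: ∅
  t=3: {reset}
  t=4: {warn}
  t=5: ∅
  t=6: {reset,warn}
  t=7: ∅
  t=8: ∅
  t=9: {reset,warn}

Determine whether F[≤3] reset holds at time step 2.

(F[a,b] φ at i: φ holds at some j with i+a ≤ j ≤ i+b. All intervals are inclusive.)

Check reset at each j in [2,5]:
  j=2: false
  j=3: true
  j=4: false
  j=5: false
Found at j=3 → formula holds.

Yes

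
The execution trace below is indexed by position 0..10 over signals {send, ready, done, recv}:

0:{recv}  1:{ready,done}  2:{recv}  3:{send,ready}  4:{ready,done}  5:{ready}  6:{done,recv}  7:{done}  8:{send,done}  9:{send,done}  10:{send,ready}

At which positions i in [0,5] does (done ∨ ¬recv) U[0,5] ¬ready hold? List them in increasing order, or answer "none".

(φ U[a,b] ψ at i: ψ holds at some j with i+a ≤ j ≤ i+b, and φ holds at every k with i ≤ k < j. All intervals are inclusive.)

Evaluate at each i in [0,5]:
  i=0: ✓ (rhs at j=0)
  i=1: ✓ (rhs at j=2; lhs holds on [1,1])
  i=2: ✓ (rhs at j=2)
  i=3: ✓ (rhs at j=6; lhs holds on [3,5])
  i=4: ✓ (rhs at j=6; lhs holds on [4,5])
  i=5: ✓ (rhs at j=6; lhs holds on [5,5])

0, 1, 2, 3, 4, 5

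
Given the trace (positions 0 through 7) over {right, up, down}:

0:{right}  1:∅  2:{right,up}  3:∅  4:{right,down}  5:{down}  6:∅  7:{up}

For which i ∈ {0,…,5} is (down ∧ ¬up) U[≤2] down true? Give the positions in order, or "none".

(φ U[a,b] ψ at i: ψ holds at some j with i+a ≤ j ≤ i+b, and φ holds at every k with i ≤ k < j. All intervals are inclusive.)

Evaluate at each i in [0,5]:
  i=0: ✗ (no rhs in [0,2])
  i=1: ✗ (no rhs in [1,3])
  i=2: ✗ (lhs fails at k=2 before rhs at j=4)
  i=3: ✗ (lhs fails at k=3 before rhs at j=4)
  i=4: ✓ (rhs at j=4)
  i=5: ✓ (rhs at j=5)

4, 5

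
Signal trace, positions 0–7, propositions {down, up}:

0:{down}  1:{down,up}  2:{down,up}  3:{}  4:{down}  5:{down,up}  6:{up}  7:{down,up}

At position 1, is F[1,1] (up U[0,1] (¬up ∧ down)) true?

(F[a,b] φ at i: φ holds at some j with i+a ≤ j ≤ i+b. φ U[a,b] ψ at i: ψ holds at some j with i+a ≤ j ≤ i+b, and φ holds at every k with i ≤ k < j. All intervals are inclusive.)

Check (up U[0,1] (¬up ∧ down)) at each j in [2,2]:
  j=2: fails
No position in the window satisfies it → formula fails.

Does not hold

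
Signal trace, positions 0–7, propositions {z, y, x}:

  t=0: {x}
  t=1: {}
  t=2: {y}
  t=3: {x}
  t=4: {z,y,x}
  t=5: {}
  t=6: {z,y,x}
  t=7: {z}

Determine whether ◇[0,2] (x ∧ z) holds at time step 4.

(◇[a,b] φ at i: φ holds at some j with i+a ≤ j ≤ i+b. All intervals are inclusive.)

True

Check (x ∧ z) at each j in [4,6]:
  j=4: true
  j=5: false
  j=6: true
Found at j=4 → formula holds.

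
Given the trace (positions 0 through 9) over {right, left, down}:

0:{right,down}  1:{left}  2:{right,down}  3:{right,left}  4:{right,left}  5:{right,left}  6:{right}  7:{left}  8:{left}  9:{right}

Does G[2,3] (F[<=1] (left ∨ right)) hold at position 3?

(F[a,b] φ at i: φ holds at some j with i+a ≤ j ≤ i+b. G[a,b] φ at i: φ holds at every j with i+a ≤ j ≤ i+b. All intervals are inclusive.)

Check F[<=1] (left ∨ right) at every j in [5,6]:
  j=5: holds (witness at 5)
  j=6: holds (witness at 6)
All positions satisfy it → formula holds.

Holds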